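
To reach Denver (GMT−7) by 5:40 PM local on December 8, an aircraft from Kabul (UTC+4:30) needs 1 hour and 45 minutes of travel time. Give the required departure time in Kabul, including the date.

Target arrival in UTC: 5:40 PM + 7:00 = 12:40 AM on Dec 9.
Subtract 1 hour and 45 minutes → departure 10:55 PM UTC on Dec 8.
Kabul is UTC+4:30: 10:55 PM + 4:30 = 3:25 AM on Dec 9.

3:25 AM on Dec 9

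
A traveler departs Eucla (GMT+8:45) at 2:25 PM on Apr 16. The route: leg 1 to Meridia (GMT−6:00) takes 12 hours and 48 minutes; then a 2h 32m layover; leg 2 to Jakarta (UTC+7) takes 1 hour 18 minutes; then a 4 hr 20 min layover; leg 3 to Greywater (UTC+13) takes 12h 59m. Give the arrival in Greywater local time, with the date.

Convert departure to UTC: 2:25 PM − 8:45 = 5:40 AM UTC on Apr 16.
Add 12 hours 48 minutes leg 1 → 6:28 PM UTC.
Add 2 hours and 32 minutes layover in Meridia → 9:00 PM UTC.
Add 1 hour 18 minutes leg 2 → 10:18 PM UTC.
Add 4 hours and 20 minutes layover in Jakarta → 2:38 AM UTC (Apr 17).
Add 12 hours and 59 minutes leg 3 → 3:37 PM UTC.
Greywater is UTC+13:00, so local arrival = 3:37 PM + 13:00 = 4:37 AM on Apr 18.

4:37 AM on Apr 18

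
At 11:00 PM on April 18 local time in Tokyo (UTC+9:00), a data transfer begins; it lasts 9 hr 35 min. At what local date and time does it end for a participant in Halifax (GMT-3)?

8:35 PM on April 18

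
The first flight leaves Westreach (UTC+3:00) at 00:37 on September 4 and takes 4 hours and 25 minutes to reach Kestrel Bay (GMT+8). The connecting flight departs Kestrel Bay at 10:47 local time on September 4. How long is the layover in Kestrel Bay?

Convert departure to UTC: 00:37 − 3:00 = 21:37 UTC on Sep 3.
Add 4 hours 25 minutes flight time → 02:02 UTC (Sep 4).
Kestrel Bay is UTC+8:00, so local arrival = 02:02 + 8:00 = 10:02 on Sep 4.
Layover = 10:47 − 10:02 = 45 minutes.

45 minutes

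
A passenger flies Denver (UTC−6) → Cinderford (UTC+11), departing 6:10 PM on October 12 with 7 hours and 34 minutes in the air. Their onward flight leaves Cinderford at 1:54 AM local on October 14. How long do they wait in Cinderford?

Convert departure to UTC: 6:10 PM + 6:00 = 12:10 AM UTC on Oct 13.
Add 7 hours 34 minutes flight time → 7:44 AM UTC.
Cinderford is UTC+11:00, so local arrival = 7:44 AM + 11:00 = 6:44 PM on Oct 13.
Layover = 1:54 AM − 6:44 PM (+1 day) = 7 hours 10 minutes.

7 hours 10 minutes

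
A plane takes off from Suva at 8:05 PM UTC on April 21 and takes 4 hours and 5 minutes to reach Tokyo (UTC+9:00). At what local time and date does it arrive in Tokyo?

9:10 AM on April 22

Departure is given in UTC: 8:05 PM on Apr 21.
Add 4 hours and 5 minutes → 12:10 AM UTC (Apr 22).
Tokyo is UTC+9:00: 12:10 AM + 9:00 = 9:10 AM on Apr 22.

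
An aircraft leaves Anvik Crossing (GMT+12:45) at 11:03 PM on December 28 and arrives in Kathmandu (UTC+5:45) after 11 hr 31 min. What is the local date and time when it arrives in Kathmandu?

3:34 AM on December 29

Convert departure to UTC: 11:03 PM − 12:45 = 10:18 AM UTC on Dec 28.
Add 11 hours 31 minutes travel time → 9:49 PM UTC.
Kathmandu is UTC+5:45, so local arrival = 9:49 PM + 5:45 = 3:34 AM on Dec 29.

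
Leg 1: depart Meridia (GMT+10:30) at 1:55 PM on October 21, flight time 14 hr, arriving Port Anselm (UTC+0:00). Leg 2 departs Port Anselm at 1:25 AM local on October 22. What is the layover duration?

8 hours

Convert departure to UTC: 1:55 PM − 10:30 = 3:25 AM UTC on Oct 21.
Add 14 hours flight time → 5:25 PM UTC.
Port Anselm is UTC+0, so local arrival is the same: 5:25 PM on Oct 21.
Layover = 1:25 AM − 5:25 PM (+1 day) = 8 hours.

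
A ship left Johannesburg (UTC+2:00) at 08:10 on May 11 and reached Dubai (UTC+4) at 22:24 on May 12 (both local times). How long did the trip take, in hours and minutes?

Departure in UTC: 08:10 − 2:00 = 06:10 on May 11.
Arrival in UTC: 22:24 − 4:00 = 18:24 on May 12.
Elapsed = 18:24 − 06:10 (+1 day) = 36 hours 14 minutes.

36 hours 14 minutes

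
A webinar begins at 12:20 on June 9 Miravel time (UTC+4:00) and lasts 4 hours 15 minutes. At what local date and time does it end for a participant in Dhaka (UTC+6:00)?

18:35 on June 9

Dhaka is 2:00 ahead of Miravel.
After 4 hours and 15 minutes it is 16:35 in Miravel.
Shift by the zone difference: 16:35 + 2:00 = 18:35 on Jun 9 in Dhaka.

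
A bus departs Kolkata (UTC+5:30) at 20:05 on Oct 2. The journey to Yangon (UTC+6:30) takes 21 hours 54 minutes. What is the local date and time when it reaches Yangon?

18:59 on October 3

Convert departure to UTC: 20:05 − 5:30 = 14:35 UTC on Oct 2.
Add 21 hours and 54 minutes travel time → 12:29 UTC (Oct 3).
Yangon is UTC+6:30, so local arrival = 12:29 + 6:30 = 18:59 on Oct 3.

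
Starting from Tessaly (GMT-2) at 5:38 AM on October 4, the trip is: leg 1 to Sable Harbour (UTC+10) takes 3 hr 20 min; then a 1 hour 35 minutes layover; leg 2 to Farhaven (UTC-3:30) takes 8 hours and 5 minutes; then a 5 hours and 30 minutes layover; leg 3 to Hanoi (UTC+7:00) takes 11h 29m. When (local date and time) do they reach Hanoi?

8:37 PM on October 5

Convert departure to UTC: 5:38 AM + 2:00 = 7:38 AM UTC on Oct 4.
Add 3 hours and 20 minutes leg 1 → 10:58 AM UTC.
Add 1 hour 35 minutes layover in Sable Harbour → 12:33 PM UTC.
Add 8 hours and 5 minutes leg 2 → 8:38 PM UTC.
Add 5 hours and 30 minutes layover in Farhaven → 2:08 AM UTC (Oct 5).
Add 11 hours and 29 minutes leg 3 → 1:37 PM UTC.
Hanoi is UTC+7:00, so local arrival = 1:37 PM + 7:00 = 8:37 PM on Oct 5.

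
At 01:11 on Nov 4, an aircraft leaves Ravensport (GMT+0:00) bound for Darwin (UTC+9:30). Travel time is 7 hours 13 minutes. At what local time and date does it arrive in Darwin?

Darwin is 9:30 ahead of Ravensport.
After 7 hours 13 minutes it is 08:24 in Ravensport.
Shift by the zone difference: 08:24 + 9:30 = 17:54 on Nov 4 in Darwin.

17:54 on November 4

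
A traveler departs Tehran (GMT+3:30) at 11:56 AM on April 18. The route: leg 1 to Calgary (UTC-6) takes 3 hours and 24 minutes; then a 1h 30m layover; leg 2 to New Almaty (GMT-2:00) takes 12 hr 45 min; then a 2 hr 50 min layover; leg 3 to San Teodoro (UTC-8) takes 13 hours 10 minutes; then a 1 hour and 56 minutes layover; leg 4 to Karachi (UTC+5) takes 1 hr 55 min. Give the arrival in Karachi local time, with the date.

2:56 AM on April 20

Convert departure to UTC: 11:56 AM − 3:30 = 8:26 AM UTC on Apr 18.
Add 3 hours 24 minutes leg 1 → 11:50 AM UTC.
Add 1 hour 30 minutes layover in Calgary → 1:20 PM UTC.
Add 12 hours 45 minutes leg 2 → 2:05 AM UTC (Apr 19).
Add 2 hours and 50 minutes layover in New Almaty → 4:55 AM UTC.
Add 13 hours 10 minutes leg 3 → 6:05 PM UTC.
Add 1 hour 56 minutes layover in San Teodoro → 8:01 PM UTC.
Add 1 hour and 55 minutes leg 4 → 9:56 PM UTC.
Karachi is UTC+5:00, so local arrival = 9:56 PM + 5:00 = 2:56 AM on Apr 20.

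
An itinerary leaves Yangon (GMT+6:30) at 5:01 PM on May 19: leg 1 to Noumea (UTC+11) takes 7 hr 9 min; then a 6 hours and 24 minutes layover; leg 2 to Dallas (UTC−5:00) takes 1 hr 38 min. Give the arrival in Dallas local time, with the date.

8:42 PM on May 19

Convert departure to UTC: 5:01 PM − 6:30 = 10:31 AM UTC on May 19.
Add 7 hours and 9 minutes leg 1 → 5:40 PM UTC.
Add 6 hours 24 minutes layover in Noumea → 12:04 AM UTC (May 20).
Add 1 hour and 38 minutes leg 2 → 1:42 AM UTC.
Dallas is UTC−5:00, so local arrival = 1:42 AM − 5:00 = 8:42 PM on May 19.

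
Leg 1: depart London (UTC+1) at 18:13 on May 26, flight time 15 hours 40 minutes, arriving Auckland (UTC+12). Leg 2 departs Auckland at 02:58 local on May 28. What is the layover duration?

6 hours 5 minutes

Convert departure to UTC: 18:13 − 1:00 = 17:13 UTC on May 26.
Add 15 hours 40 minutes flight time → 08:53 UTC (May 27).
Auckland is UTC+12:00, so local arrival = 08:53 + 12:00 = 20:53 on May 27.
Layover = 02:58 − 20:53 (+1 day) = 6 hours 5 minutes.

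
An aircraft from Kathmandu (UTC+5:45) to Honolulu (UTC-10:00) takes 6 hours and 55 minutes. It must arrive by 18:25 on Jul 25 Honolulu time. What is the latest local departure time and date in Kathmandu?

Target arrival in UTC: 18:25 + 10:00 = 04:25 on Jul 26.
Subtract 6 hours 55 minutes → departure 21:30 UTC on Jul 25.
Kathmandu is UTC+5:45: 21:30 + 5:45 = 03:15 on Jul 26.

03:15 on July 26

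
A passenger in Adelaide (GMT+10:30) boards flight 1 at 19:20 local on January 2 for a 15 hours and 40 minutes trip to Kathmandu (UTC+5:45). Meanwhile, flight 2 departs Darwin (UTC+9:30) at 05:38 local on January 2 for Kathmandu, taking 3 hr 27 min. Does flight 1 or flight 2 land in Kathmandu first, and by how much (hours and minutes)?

Flight 1 in UTC: 19:20 − 10:30 = 08:50 on Jan 2.
+15 hours 40 minutes → arrive 00:30 UTC on Jan 3.
Flight 2 in UTC: 05:38 − 9:30 = 20:08 on Jan 1.
+3 hours and 27 minutes → arrive 23:35 UTC on Jan 1.
Flight 2 lands earlier by 24 hours 55 minutes.

the second, by 24 hours 55 minutes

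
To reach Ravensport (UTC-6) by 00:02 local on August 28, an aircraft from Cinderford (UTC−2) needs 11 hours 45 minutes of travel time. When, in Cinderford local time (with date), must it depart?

16:17 on Aug 27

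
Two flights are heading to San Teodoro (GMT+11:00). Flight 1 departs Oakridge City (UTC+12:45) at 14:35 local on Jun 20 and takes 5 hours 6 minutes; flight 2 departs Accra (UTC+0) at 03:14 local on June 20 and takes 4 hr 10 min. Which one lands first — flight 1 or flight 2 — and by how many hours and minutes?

Flight 1 in UTC: 14:35 − 12:45 = 01:50 on Jun 20.
+5 hours and 6 minutes → arrive 06:56 UTC on Jun 20.
Flight 2 departs at 03:14 UTC (Jun 20).
+4 hours and 10 minutes → arrive 07:24 UTC on Jun 20.
Flight 1 lands earlier by 28 minutes.

the first, by 28 minutes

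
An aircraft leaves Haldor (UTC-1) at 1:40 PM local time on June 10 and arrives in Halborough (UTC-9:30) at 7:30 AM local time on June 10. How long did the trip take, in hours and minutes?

2 hours 20 minutes

Departure in UTC: 1:40 PM + 1:00 = 2:40 PM on Jun 10.
Arrival in UTC: 7:30 AM + 9:30 = 5:00 PM on Jun 10.
Elapsed = 5:00 PM − 2:40 PM = 2 hours 20 minutes.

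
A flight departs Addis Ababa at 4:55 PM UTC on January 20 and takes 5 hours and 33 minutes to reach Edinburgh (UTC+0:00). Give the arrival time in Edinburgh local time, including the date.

10:28 PM on January 20

Departure is given in UTC: 4:55 PM on Jan 20.
Add 5 hours and 33 minutes → 10:28 PM UTC.
Edinburgh is UTC+0, so local arrival is 10:28 PM on Jan 20.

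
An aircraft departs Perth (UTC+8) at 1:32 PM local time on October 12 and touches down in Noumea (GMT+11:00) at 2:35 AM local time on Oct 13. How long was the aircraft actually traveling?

10 hours 3 minutes

Departure in UTC: 1:32 PM − 8:00 = 5:32 AM on Oct 12.
Arrival in UTC: 2:35 AM − 11:00 = 3:35 PM on Oct 12.
Elapsed = 3:35 PM − 5:32 AM = 10 hours 3 minutes.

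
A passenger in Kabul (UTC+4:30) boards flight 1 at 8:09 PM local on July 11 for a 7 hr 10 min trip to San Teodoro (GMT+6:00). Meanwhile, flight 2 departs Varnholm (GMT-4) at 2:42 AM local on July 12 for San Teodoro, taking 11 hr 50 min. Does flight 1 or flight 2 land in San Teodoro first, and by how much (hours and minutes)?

Flight 1 in UTC: 8:09 PM − 4:30 = 3:39 PM on Jul 11.
+7 hours 10 minutes → arrive 10:49 PM UTC on Jul 11.
Flight 2 in UTC: 2:42 AM + 4:00 = 6:42 AM on Jul 12.
+11 hours 50 minutes → arrive 6:32 PM UTC on Jul 12.
Flight 1 lands earlier by 19 hours 43 minutes.

the first, by 19 hours 43 minutes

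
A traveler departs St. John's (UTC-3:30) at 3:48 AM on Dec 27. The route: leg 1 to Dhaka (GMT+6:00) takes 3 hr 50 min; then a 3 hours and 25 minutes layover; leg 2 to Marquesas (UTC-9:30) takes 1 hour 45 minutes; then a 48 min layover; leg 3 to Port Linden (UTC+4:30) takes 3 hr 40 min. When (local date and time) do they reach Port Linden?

Convert departure to UTC: 3:48 AM + 3:30 = 7:18 AM UTC on Dec 27.
Add 3 hours 50 minutes leg 1 → 11:08 AM UTC.
Add 3 hours and 25 minutes layover in Dhaka → 2:33 PM UTC.
Add 1 hour and 45 minutes leg 2 → 4:18 PM UTC.
Add 48 minutes layover in Marquesas → 5:06 PM UTC.
Add 3 hours and 40 minutes leg 3 → 8:46 PM UTC.
Port Linden is UTC+4:30, so local arrival = 8:46 PM + 4:30 = 1:16 AM on Dec 28.

1:16 AM on December 28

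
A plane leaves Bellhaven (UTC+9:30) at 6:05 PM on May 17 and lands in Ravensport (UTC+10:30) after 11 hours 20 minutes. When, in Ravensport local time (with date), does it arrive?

6:25 AM on May 18

Convert departure to UTC: 6:05 PM − 9:30 = 8:35 AM UTC on May 17.
Add 11 hours 20 minutes travel time → 7:55 PM UTC.
Ravensport is UTC+10:30, so local arrival = 7:55 PM + 10:30 = 6:25 AM on May 18.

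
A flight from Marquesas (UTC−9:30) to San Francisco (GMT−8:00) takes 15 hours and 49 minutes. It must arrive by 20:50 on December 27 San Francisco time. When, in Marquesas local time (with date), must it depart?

Target arrival in UTC: 20:50 + 8:00 = 04:50 on Dec 28.
Subtract 15 hours 49 minutes → departure 13:01 UTC on Dec 27.
Marquesas is UTC−9:30: 13:01 − 9:30 = 03:31 on Dec 27.

03:31 on Dec 27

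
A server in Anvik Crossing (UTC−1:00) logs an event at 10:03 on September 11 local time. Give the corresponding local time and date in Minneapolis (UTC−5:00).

06:03 on September 11

Minneapolis is 4:00 behind Anvik Crossing.
Shift by the zone difference: 10:03 − 4:00 = 06:03 on Sep 11 in Minneapolis.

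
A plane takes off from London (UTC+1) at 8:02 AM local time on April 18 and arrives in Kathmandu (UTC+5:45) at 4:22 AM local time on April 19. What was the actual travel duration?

15 hours 35 minutes

Departure in UTC: 8:02 AM − 1:00 = 7:02 AM on Apr 18.
Arrival in UTC: 4:22 AM − 5:45 = 10:37 PM on Apr 18.
Elapsed = 10:37 PM − 7:02 AM = 15 hours 35 minutes.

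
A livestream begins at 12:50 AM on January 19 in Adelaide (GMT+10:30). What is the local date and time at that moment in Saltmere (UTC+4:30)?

6:50 PM on January 18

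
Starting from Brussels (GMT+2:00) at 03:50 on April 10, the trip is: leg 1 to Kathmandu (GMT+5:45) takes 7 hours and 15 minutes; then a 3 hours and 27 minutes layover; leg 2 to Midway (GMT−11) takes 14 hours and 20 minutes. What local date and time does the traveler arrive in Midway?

Convert departure to UTC: 03:50 − 2:00 = 01:50 UTC on Apr 10.
Add 7 hours and 15 minutes leg 1 → 09:05 UTC.
Add 3 hours and 27 minutes layover in Kathmandu → 12:32 UTC.
Add 14 hours 20 minutes leg 2 → 02:52 UTC (Apr 11).
Midway is UTC−11:00, so local arrival = 02:52 − 11:00 = 15:52 on Apr 10.

15:52 on Apr 10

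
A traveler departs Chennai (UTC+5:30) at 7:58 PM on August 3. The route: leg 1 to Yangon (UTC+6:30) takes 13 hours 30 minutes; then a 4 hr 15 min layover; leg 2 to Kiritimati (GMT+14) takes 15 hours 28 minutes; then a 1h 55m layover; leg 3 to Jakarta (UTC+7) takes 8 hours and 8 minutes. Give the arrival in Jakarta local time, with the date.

Convert departure to UTC: 7:58 PM − 5:30 = 2:28 PM UTC on Aug 3.
Add 13 hours and 30 minutes leg 1 → 3:58 AM UTC (Aug 4).
Add 4 hours 15 minutes layover in Yangon → 8:13 AM UTC.
Add 15 hours and 28 minutes leg 2 → 11:41 PM UTC.
Add 1 hour and 55 minutes layover in Kiritimati → 1:36 AM UTC (Aug 5).
Add 8 hours and 8 minutes leg 3 → 9:44 AM UTC.
Jakarta is UTC+7:00, so local arrival = 9:44 AM + 7:00 = 4:44 PM on Aug 5.

4:44 PM on August 5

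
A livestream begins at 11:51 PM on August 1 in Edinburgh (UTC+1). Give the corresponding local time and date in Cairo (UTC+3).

1:51 AM on August 2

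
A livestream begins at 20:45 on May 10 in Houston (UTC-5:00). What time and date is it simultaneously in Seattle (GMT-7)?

In UTC: 20:45 + 5:00 = 01:45 on May 11.
Seattle is UTC−7:00: 01:45 − 7:00 = 18:45 on May 10.

18:45 on May 10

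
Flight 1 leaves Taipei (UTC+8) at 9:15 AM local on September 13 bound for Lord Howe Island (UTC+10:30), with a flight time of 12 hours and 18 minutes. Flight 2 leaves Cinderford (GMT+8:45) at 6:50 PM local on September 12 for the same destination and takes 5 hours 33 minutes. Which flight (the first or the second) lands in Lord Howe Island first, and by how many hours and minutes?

the second, by 21 hours 55 minutes

Flight 1 in UTC: 9:15 AM − 8:00 = 1:15 AM on Sep 13.
+12 hours and 18 minutes → arrive 1:33 PM UTC on Sep 13.
Flight 2 in UTC: 6:50 PM − 8:45 = 10:05 AM on Sep 12.
+5 hours 33 minutes → arrive 3:38 PM UTC on Sep 12.
Flight 2 lands earlier by 21 hours 55 minutes.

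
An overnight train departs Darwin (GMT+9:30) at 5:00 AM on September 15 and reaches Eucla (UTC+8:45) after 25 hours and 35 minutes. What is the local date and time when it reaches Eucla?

Eucla is 0:45 behind Darwin.
After 25 hours 35 minutes it is 6:35 AM (Sep 16) in Darwin.
Shift by the zone difference: 6:35 AM − 0:45 = 5:50 AM on Sep 16 in Eucla.

5:50 AM on September 16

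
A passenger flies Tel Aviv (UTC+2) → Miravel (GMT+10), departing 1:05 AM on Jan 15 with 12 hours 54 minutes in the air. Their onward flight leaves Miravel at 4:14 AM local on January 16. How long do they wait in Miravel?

Convert departure to UTC: 1:05 AM − 2:00 = 11:05 PM UTC on Jan 14.
Add 12 hours 54 minutes flight time → 11:59 AM UTC (Jan 15).
Miravel is UTC+10:00, so local arrival = 11:59 AM + 10:00 = 9:59 PM on Jan 15.
Layover = 4:14 AM − 9:59 PM (+1 day) = 6 hours 15 minutes.

6 hours 15 minutes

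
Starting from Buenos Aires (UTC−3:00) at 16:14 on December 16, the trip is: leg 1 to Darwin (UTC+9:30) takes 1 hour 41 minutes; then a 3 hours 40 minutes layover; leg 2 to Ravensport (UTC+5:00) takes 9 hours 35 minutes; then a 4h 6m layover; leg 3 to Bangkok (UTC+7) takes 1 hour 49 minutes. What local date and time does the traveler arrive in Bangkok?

23:05 on December 17

Convert departure to UTC: 16:14 + 3:00 = 19:14 UTC on Dec 16.
Add 1 hour 41 minutes leg 1 → 20:55 UTC.
Add 3 hours 40 minutes layover in Darwin → 00:35 UTC (Dec 17).
Add 9 hours and 35 minutes leg 2 → 10:10 UTC.
Add 4 hours and 6 minutes layover in Ravensport → 14:16 UTC.
Add 1 hour 49 minutes leg 3 → 16:05 UTC.
Bangkok is UTC+7:00, so local arrival = 16:05 + 7:00 = 23:05 on Dec 17.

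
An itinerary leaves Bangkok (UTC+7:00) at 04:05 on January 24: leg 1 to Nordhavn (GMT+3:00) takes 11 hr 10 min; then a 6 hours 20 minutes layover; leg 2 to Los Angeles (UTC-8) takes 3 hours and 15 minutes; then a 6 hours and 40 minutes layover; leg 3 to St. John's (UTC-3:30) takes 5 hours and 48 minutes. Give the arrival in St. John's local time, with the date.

02:48 on Jan 25

Convert departure to UTC: 04:05 − 7:00 = 21:05 UTC on Jan 23.
Add 11 hours and 10 minutes leg 1 → 08:15 UTC (Jan 24).
Add 6 hours and 20 minutes layover in Nordhavn → 14:35 UTC.
Add 3 hours and 15 minutes leg 2 → 17:50 UTC.
Add 6 hours 40 minutes layover in Los Angeles → 00:30 UTC (Jan 25).
Add 5 hours and 48 minutes leg 3 → 06:18 UTC.
St. John's is UTC−3:30, so local arrival = 06:18 − 3:30 = 02:48 on Jan 25.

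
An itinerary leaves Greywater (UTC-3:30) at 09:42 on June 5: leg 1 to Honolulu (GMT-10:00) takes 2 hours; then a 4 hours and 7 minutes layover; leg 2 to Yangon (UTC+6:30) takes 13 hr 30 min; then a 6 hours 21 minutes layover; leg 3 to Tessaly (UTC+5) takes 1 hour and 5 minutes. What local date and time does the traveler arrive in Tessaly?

21:15 on June 6

Convert departure to UTC: 09:42 + 3:30 = 13:12 UTC on Jun 5.
Add 2 hours leg 1 → 15:12 UTC.
Add 4 hours 7 minutes layover in Honolulu → 19:19 UTC.
Add 13 hours and 30 minutes leg 2 → 08:49 UTC (Jun 6).
Add 6 hours and 21 minutes layover in Yangon → 15:10 UTC.
Add 1 hour 5 minutes leg 3 → 16:15 UTC.
Tessaly is UTC+5:00, so local arrival = 16:15 + 5:00 = 21:15 on Jun 6.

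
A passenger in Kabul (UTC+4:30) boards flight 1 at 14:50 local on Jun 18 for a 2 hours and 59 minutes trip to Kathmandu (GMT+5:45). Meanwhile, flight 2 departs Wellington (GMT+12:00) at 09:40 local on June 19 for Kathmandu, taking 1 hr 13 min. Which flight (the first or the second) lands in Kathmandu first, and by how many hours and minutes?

the first, by 9 hours 34 minutes

Flight 1 in UTC: 14:50 − 4:30 = 10:20 on Jun 18.
+2 hours 59 minutes → arrive 13:19 UTC on Jun 18.
Flight 2 in UTC: 09:40 − 12:00 = 21:40 on Jun 18.
+1 hour and 13 minutes → arrive 22:53 UTC on Jun 18.
Flight 1 lands earlier by 9 hours 34 minutes.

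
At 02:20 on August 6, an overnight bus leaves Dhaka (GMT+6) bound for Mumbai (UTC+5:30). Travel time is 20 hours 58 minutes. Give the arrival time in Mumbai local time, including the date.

22:48 on August 6

Convert departure to UTC: 02:20 − 6:00 = 20:20 UTC on Aug 5.
Add 20 hours 58 minutes travel time → 17:18 UTC (Aug 6).
Mumbai is UTC+5:30, so local arrival = 17:18 + 5:30 = 22:48 on Aug 6.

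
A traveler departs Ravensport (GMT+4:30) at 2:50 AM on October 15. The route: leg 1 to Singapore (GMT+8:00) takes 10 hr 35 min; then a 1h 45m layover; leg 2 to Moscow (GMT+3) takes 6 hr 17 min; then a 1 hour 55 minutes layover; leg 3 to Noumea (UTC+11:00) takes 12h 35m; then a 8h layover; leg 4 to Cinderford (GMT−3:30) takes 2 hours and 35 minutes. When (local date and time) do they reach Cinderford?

2:32 PM on October 16

Convert departure to UTC: 2:50 AM − 4:30 = 10:20 PM UTC on Oct 14.
Add 10 hours and 35 minutes leg 1 → 8:55 AM UTC (Oct 15).
Add 1 hour 45 minutes layover in Singapore → 10:40 AM UTC.
Add 6 hours 17 minutes leg 2 → 4:57 PM UTC.
Add 1 hour and 55 minutes layover in Moscow → 6:52 PM UTC.
Add 12 hours and 35 minutes leg 3 → 7:27 AM UTC (Oct 16).
Add 8 hours layover in Noumea → 3:27 PM UTC.
Add 2 hours 35 minutes leg 4 → 6:02 PM UTC.
Cinderford is UTC−3:30, so local arrival = 6:02 PM − 3:30 = 2:32 PM on Oct 16.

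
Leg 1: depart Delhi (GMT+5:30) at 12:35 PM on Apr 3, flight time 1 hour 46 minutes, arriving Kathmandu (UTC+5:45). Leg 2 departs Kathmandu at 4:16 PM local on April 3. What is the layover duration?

1 hour 40 minutes

Convert departure to UTC: 12:35 PM − 5:30 = 7:05 AM UTC on Apr 3.
Add 1 hour and 46 minutes flight time → 8:51 AM UTC.
Kathmandu is UTC+5:45, so local arrival = 8:51 AM + 5:45 = 2:36 PM on Apr 3.
Layover = 4:16 PM − 2:36 PM = 1 hour 40 minutes.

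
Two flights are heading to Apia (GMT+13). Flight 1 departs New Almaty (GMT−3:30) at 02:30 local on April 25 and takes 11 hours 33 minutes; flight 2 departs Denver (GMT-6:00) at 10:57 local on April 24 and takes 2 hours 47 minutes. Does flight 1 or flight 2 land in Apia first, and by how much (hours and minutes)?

the second, by 21 hours 49 minutes

Flight 1 in UTC: 02:30 + 3:30 = 06:00 on Apr 25.
+11 hours 33 minutes → arrive 17:33 UTC on Apr 25.
Flight 2 in UTC: 10:57 + 6:00 = 16:57 on Apr 24.
+2 hours 47 minutes → arrive 19:44 UTC on Apr 24.
Flight 2 lands earlier by 21 hours 49 minutes.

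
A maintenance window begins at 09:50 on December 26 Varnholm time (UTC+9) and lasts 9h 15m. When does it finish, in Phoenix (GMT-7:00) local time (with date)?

03:05 on December 26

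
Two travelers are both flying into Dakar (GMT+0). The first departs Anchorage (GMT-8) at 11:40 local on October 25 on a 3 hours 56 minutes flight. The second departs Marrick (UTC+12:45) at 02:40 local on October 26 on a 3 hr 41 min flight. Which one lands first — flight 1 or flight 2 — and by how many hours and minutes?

the second, by 6 hours

Flight 1 in UTC: 11:40 + 8:00 = 19:40 on Oct 25.
+3 hours and 56 minutes → arrive 23:36 UTC on Oct 25.
Flight 2 in UTC: 02:40 − 12:45 = 13:55 on Oct 25.
+3 hours and 41 minutes → arrive 17:36 UTC on Oct 25.
Flight 2 lands earlier by 6 hours.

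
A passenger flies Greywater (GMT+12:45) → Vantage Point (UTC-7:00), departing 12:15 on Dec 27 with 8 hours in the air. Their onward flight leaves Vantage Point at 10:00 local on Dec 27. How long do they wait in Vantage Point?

9 hours 30 minutes

Convert departure to UTC: 12:15 − 12:45 = 23:30 UTC on Dec 26.
Add 8 hours flight time → 07:30 UTC (Dec 27).
Vantage Point is UTC−7:00, so local arrival = 07:30 − 7:00 = 00:30 on Dec 27.
Layover = 10:00 − 00:30 = 9 hours 30 minutes.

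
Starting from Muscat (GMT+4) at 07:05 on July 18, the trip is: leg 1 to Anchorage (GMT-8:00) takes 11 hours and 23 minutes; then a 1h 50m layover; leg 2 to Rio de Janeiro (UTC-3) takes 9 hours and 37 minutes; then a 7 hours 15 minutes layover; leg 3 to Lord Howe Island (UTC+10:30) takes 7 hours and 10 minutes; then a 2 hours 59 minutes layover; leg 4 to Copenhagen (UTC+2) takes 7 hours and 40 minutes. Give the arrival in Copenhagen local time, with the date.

Convert departure to UTC: 07:05 − 4:00 = 03:05 UTC on Jul 18.
Add 11 hours and 23 minutes leg 1 → 14:28 UTC.
Add 1 hour 50 minutes layover in Anchorage → 16:18 UTC.
Add 9 hours 37 minutes leg 2 → 01:55 UTC (Jul 19).
Add 7 hours and 15 minutes layover in Rio de Janeiro → 09:10 UTC.
Add 7 hours and 10 minutes leg 3 → 16:20 UTC.
Add 2 hours 59 minutes layover in Lord Howe Island → 19:19 UTC.
Add 7 hours and 40 minutes leg 4 → 02:59 UTC (Jul 20).
Copenhagen is UTC+2:00, so local arrival = 02:59 + 2:00 = 04:59 on Jul 20.

04:59 on July 20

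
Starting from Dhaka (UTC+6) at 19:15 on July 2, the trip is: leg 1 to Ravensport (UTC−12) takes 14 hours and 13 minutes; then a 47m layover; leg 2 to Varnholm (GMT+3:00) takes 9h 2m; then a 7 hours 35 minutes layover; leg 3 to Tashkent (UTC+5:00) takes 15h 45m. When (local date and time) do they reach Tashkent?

Convert departure to UTC: 19:15 − 6:00 = 13:15 UTC on Jul 2.
Add 14 hours and 13 minutes leg 1 → 03:28 UTC (Jul 3).
Add 47 minutes layover in Ravensport → 04:15 UTC.
Add 9 hours and 2 minutes leg 2 → 13:17 UTC.
Add 7 hours 35 minutes layover in Varnholm → 20:52 UTC.
Add 15 hours and 45 minutes leg 3 → 12:37 UTC (Jul 4).
Tashkent is UTC+5:00, so local arrival = 12:37 + 5:00 = 17:37 on Jul 4.

17:37 on July 4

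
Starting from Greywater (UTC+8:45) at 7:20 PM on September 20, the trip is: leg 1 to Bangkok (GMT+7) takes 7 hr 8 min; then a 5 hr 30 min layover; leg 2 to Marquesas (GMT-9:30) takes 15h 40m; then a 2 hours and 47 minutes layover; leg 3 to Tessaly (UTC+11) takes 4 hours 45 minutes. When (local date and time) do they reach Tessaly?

9:25 AM on September 22

Convert departure to UTC: 7:20 PM − 8:45 = 10:35 AM UTC on Sep 20.
Add 7 hours 8 minutes leg 1 → 5:43 PM UTC.
Add 5 hours 30 minutes layover in Bangkok → 11:13 PM UTC.
Add 15 hours and 40 minutes leg 2 → 2:53 PM UTC (Sep 21).
Add 2 hours and 47 minutes layover in Marquesas → 5:40 PM UTC.
Add 4 hours and 45 minutes leg 3 → 10:25 PM UTC.
Tessaly is UTC+11:00, so local arrival = 10:25 PM + 11:00 = 9:25 AM on Sep 22.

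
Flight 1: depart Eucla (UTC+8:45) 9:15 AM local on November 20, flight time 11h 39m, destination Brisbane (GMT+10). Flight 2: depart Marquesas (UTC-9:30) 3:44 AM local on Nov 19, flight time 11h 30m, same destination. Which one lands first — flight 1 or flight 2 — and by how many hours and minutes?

Flight 1 in UTC: 9:15 AM − 8:45 = 12:30 AM on Nov 20.
+11 hours 39 minutes → arrive 12:09 PM UTC on Nov 20.
Flight 2 in UTC: 3:44 AM + 9:30 = 1:14 PM on Nov 19.
+11 hours and 30 minutes → arrive 12:44 AM UTC on Nov 20.
Flight 2 lands earlier by 11 hours 25 minutes.

the second, by 11 hours 25 minutes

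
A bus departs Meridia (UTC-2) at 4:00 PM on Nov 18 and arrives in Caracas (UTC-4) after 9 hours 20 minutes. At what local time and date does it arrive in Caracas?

11:20 PM on November 18

Caracas is 2:00 behind Meridia.
After 9 hours 20 minutes it is 1:20 AM (Nov 19) in Meridia.
Shift by the zone difference: 1:20 AM − 2:00 = 11:20 PM on Nov 18 in Caracas.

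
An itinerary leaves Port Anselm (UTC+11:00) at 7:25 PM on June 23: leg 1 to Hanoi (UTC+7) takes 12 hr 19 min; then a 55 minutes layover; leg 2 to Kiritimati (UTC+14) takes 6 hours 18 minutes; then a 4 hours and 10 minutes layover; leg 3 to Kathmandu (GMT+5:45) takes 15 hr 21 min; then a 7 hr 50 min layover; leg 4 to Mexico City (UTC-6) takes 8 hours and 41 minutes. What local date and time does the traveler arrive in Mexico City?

9:59 AM on Jun 25

Convert departure to UTC: 7:25 PM − 11:00 = 8:25 AM UTC on Jun 23.
Add 12 hours and 19 minutes leg 1 → 8:44 PM UTC.
Add 55 minutes layover in Hanoi → 9:39 PM UTC.
Add 6 hours and 18 minutes leg 2 → 3:57 AM UTC (Jun 24).
Add 4 hours and 10 minutes layover in Kiritimati → 8:07 AM UTC.
Add 15 hours and 21 minutes leg 3 → 11:28 PM UTC.
Add 7 hours and 50 minutes layover in Kathmandu → 7:18 AM UTC (Jun 25).
Add 8 hours 41 minutes leg 4 → 3:59 PM UTC.
Mexico City is UTC−6:00, so local arrival = 3:59 PM − 6:00 = 9:59 AM on Jun 25.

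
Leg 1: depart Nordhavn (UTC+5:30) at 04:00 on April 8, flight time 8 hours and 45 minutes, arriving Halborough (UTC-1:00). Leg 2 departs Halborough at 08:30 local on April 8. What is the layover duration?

Convert departure to UTC: 04:00 − 5:30 = 22:30 UTC on Apr 7.
Add 8 hours 45 minutes flight time → 07:15 UTC (Apr 8).
Halborough is UTC−1:00, so local arrival = 07:15 − 1:00 = 06:15 on Apr 8.
Layover = 08:30 − 06:15 = 2 hours 15 minutes.

2 hours 15 minutes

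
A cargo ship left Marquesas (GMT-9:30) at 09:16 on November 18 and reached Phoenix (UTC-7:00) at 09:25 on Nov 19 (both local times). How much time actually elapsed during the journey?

21 hours 39 minutes

Departure in UTC: 09:16 + 9:30 = 18:46 on Nov 18.
Arrival in UTC: 09:25 + 7:00 = 16:25 on Nov 19.
Elapsed = 16:25 − 18:46 (+1 day) = 21 hours 39 minutes.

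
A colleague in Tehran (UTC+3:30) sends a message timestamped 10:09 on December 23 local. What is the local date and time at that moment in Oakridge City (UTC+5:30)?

12:09 on December 23

In UTC: 10:09 − 3:30 = 06:39 on Dec 23.
Oakridge City is UTC+5:30: 06:39 + 5:30 = 12:09 on Dec 23.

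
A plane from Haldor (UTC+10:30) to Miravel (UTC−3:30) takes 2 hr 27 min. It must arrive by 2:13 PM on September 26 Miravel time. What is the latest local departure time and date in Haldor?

Target arrival in UTC: 2:13 PM + 3:30 = 5:43 PM on Sep 26.
Subtract 2 hours and 27 minutes → departure 3:16 PM UTC on Sep 26.
Haldor is UTC+10:30: 3:16 PM + 10:30 = 1:46 AM on Sep 27.

1:46 AM on Sep 27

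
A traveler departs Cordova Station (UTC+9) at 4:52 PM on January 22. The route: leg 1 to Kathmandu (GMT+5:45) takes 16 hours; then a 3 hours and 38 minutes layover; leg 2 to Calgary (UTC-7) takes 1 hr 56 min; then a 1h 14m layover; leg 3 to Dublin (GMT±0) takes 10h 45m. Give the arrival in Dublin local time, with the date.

Convert departure to UTC: 4:52 PM − 9:00 = 7:52 AM UTC on Jan 22.
Add 16 hours leg 1 → 11:52 PM UTC.
Add 3 hours and 38 minutes layover in Kathmandu → 3:30 AM UTC (Jan 23).
Add 1 hour and 56 minutes leg 2 → 5:26 AM UTC.
Add 1 hour and 14 minutes layover in Calgary → 6:40 AM UTC.
Add 10 hours and 45 minutes leg 3 → 5:25 PM UTC.
Dublin is UTC+0, so local arrival is the same: 5:25 PM on Jan 23.

5:25 PM on Jan 23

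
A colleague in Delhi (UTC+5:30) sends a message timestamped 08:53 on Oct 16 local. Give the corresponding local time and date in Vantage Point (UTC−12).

15:23 on October 15

In UTC: 08:53 − 5:30 = 03:23 on Oct 16.
Vantage Point is UTC−12:00: 03:23 − 12:00 = 15:23 on Oct 15.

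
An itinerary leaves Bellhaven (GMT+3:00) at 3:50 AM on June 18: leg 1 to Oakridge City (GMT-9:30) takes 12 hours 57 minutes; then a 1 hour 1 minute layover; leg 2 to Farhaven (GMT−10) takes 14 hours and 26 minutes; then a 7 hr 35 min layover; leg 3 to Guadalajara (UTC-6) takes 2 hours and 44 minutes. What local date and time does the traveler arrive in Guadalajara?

Convert departure to UTC: 3:50 AM − 3:00 = 12:50 AM UTC on Jun 18.
Add 12 hours and 57 minutes leg 1 → 1:47 PM UTC.
Add 1 hour and 1 minute layover in Oakridge City → 2:48 PM UTC.
Add 14 hours 26 minutes leg 2 → 5:14 AM UTC (Jun 19).
Add 7 hours and 35 minutes layover in Farhaven → 12:49 PM UTC.
Add 2 hours and 44 minutes leg 3 → 3:33 PM UTC.
Guadalajara is UTC−6:00, so local arrival = 3:33 PM − 6:00 = 9:33 AM on Jun 19.

9:33 AM on June 19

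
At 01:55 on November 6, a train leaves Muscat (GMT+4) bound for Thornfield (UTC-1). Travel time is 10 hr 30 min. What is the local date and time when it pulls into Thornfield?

Convert departure to UTC: 01:55 − 4:00 = 21:55 UTC on Nov 5.
Add 10 hours 30 minutes travel time → 08:25 UTC (Nov 6).
Thornfield is UTC−1:00, so local arrival = 08:25 − 1:00 = 07:25 on Nov 6.

07:25 on November 6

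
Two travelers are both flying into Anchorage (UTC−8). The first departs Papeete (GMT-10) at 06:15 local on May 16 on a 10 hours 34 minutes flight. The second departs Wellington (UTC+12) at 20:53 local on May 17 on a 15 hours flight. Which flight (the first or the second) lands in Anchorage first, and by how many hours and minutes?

the first, by 21 hours 4 minutes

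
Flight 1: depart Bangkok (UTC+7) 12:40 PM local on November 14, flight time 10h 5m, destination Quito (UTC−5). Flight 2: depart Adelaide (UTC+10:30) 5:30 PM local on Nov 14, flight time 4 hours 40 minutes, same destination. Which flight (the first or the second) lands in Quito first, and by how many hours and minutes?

Flight 1 in UTC: 12:40 PM − 7:00 = 5:40 AM on Nov 14.
+10 hours 5 minutes → arrive 3:45 PM UTC on Nov 14.
Flight 2 in UTC: 5:30 PM − 10:30 = 7:00 AM on Nov 14.
+4 hours and 40 minutes → arrive 11:40 AM UTC on Nov 14.
Flight 2 lands earlier by 4 hours 5 minutes.

the second, by 4 hours 5 minutes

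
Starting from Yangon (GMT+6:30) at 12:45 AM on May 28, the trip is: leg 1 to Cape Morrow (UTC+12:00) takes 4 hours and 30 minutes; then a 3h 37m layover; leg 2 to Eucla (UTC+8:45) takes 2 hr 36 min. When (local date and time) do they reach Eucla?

1:43 PM on May 28

Convert departure to UTC: 12:45 AM − 6:30 = 6:15 PM UTC on May 27.
Add 4 hours 30 minutes leg 1 → 10:45 PM UTC.
Add 3 hours 37 minutes layover in Cape Morrow → 2:22 AM UTC (May 28).
Add 2 hours 36 minutes leg 2 → 4:58 AM UTC.
Eucla is UTC+8:45, so local arrival = 4:58 AM + 8:45 = 1:43 PM on May 28.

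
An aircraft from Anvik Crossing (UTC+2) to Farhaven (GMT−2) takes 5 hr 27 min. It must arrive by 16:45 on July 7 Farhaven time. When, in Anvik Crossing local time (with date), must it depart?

Target arrival in UTC: 16:45 + 2:00 = 18:45 on Jul 7.
Subtract 5 hours and 27 minutes → departure 13:18 UTC on Jul 7.
Anvik Crossing is UTC+2:00: 13:18 + 2:00 = 15:18 on Jul 7.

15:18 on July 7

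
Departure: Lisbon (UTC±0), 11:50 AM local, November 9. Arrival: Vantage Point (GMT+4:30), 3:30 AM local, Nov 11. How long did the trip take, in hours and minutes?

Vantage Point is 4:30 ahead of Lisbon.
Clock-face elapsed time (ignoring zones) is 39 hours 40 minutes.
Actual elapsed = 39 hours 40 minutes − 4:30 = 35 hours 10 minutes.

35 hours 10 minutes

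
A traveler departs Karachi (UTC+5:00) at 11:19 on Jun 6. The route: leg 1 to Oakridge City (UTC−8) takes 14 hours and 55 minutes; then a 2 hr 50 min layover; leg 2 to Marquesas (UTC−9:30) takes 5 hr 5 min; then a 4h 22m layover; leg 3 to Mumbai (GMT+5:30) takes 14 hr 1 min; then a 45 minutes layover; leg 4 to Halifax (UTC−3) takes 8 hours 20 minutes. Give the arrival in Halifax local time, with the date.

05:37 on June 8

Convert departure to UTC: 11:19 − 5:00 = 06:19 UTC on Jun 6.
Add 14 hours 55 minutes leg 1 → 21:14 UTC.
Add 2 hours 50 minutes layover in Oakridge City → 00:04 UTC (Jun 7).
Add 5 hours and 5 minutes leg 2 → 05:09 UTC.
Add 4 hours and 22 minutes layover in Marquesas → 09:31 UTC.
Add 14 hours and 1 minute leg 3 → 23:32 UTC.
Add 45 minutes layover in Mumbai → 00:17 UTC (Jun 8).
Add 8 hours 20 minutes leg 4 → 08:37 UTC.
Halifax is UTC−3:00, so local arrival = 08:37 − 3:00 = 05:37 on Jun 8.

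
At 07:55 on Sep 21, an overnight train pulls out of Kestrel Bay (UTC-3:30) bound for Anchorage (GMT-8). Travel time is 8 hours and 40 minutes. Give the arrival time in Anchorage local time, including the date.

Anchorage is 4:30 behind Kestrel Bay.
After 8 hours 40 minutes it is 16:35 in Kestrel Bay.
Shift by the zone difference: 16:35 − 4:30 = 12:05 on Sep 21 in Anchorage.

12:05 on September 21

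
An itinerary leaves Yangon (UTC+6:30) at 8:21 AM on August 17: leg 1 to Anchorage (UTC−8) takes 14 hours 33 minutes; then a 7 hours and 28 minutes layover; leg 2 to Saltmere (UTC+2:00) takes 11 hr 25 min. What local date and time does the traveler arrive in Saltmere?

1:17 PM on August 18

Convert departure to UTC: 8:21 AM − 6:30 = 1:51 AM UTC on Aug 17.
Add 14 hours 33 minutes leg 1 → 4:24 PM UTC.
Add 7 hours 28 minutes layover in Anchorage → 11:52 PM UTC.
Add 11 hours and 25 minutes leg 2 → 11:17 AM UTC (Aug 18).
Saltmere is UTC+2:00, so local arrival = 11:17 AM + 2:00 = 1:17 PM on Aug 18.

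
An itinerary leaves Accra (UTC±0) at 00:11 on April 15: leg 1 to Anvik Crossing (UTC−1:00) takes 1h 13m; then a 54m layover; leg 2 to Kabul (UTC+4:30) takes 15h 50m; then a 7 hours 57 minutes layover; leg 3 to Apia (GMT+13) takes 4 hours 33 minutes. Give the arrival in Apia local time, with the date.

Accra is at UTC+0, so departure is already 00:11 UTC on Apr 15.
Add 1 hour and 13 minutes leg 1 → 01:24 UTC.
Add 54 minutes layover in Anvik Crossing → 02:18 UTC.
Add 15 hours 50 minutes leg 2 → 18:08 UTC.
Add 7 hours and 57 minutes layover in Kabul → 02:05 UTC (Apr 16).
Add 4 hours and 33 minutes leg 3 → 06:38 UTC.
Apia is UTC+13:00, so local arrival = 06:38 + 13:00 = 19:38 on Apr 16.

19:38 on April 16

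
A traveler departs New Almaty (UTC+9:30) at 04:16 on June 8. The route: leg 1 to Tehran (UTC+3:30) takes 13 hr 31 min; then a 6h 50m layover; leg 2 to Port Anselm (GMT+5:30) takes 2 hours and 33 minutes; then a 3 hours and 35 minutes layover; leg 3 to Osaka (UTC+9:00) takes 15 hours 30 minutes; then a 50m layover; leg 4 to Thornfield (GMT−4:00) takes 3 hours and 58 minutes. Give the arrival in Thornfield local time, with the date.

13:33 on June 9

Convert departure to UTC: 04:16 − 9:30 = 18:46 UTC on Jun 7.
Add 13 hours 31 minutes leg 1 → 08:17 UTC (Jun 8).
Add 6 hours and 50 minutes layover in Tehran → 15:07 UTC.
Add 2 hours and 33 minutes leg 2 → 17:40 UTC.
Add 3 hours 35 minutes layover in Port Anselm → 21:15 UTC.
Add 15 hours 30 minutes leg 3 → 12:45 UTC (Jun 9).
Add 50 minutes layover in Osaka → 13:35 UTC.
Add 3 hours 58 minutes leg 4 → 17:33 UTC.
Thornfield is UTC−4:00, so local arrival = 17:33 − 4:00 = 13:33 on Jun 9.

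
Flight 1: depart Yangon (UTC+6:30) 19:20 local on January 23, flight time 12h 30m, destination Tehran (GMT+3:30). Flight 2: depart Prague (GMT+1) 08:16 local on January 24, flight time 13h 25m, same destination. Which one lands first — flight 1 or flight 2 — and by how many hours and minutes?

Flight 1 in UTC: 19:20 − 6:30 = 12:50 on Jan 23.
+12 hours and 30 minutes → arrive 01:20 UTC on Jan 24.
Flight 2 in UTC: 08:16 − 1:00 = 07:16 on Jan 24.
+13 hours and 25 minutes → arrive 20:41 UTC on Jan 24.
Flight 1 lands earlier by 19 hours 21 minutes.

the first, by 19 hours 21 minutes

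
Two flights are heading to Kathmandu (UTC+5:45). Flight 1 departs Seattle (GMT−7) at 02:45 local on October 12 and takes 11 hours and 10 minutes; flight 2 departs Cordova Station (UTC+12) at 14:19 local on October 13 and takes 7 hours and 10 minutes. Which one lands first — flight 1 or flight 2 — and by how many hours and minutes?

the first, by 12 hours 34 minutes

Flight 1 in UTC: 02:45 + 7:00 = 09:45 on Oct 12.
+11 hours 10 minutes → arrive 20:55 UTC on Oct 12.
Flight 2 in UTC: 14:19 − 12:00 = 02:19 on Oct 13.
+7 hours and 10 minutes → arrive 09:29 UTC on Oct 13.
Flight 1 lands earlier by 12 hours 34 minutes.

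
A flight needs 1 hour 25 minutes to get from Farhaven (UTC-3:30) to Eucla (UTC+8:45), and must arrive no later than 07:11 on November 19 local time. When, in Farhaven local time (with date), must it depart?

Target arrival in UTC: 07:11 − 8:45 = 22:26 on Nov 18.
Subtract 1 hour 25 minutes → departure 21:01 UTC on Nov 18.
Farhaven is UTC−3:30: 21:01 − 3:30 = 17:31 on Nov 18.

17:31 on November 18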